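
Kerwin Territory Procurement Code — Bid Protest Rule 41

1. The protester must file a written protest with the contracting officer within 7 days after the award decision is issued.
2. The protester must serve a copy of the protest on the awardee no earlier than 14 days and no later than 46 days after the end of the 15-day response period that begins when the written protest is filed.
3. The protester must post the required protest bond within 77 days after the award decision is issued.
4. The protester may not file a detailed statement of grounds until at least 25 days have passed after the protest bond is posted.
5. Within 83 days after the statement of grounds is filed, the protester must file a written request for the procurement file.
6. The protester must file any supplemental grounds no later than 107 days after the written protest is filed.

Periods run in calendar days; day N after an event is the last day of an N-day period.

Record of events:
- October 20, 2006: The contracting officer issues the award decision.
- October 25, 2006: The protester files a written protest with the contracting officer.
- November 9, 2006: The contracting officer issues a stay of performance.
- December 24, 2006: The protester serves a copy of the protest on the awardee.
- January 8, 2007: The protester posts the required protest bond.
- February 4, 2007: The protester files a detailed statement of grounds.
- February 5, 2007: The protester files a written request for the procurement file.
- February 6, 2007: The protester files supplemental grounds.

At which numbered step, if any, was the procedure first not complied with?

(1) due by October 20, 2006 + 7 days = October 27, 2006; October 25, 2006 is within that limit.
(2) the permitted window runs from November 9, 2006 + 14 = November 23, 2006 to November 9, 2006 + 46 = December 25, 2006; December 24, 2006 falls inside that range.
(3) due by October 20, 2006 + 77 days = January 5, 2007; January 8, 2007 misses that deadline by 3 days.
No need to go further; step 3 was not satisfied.

Step 3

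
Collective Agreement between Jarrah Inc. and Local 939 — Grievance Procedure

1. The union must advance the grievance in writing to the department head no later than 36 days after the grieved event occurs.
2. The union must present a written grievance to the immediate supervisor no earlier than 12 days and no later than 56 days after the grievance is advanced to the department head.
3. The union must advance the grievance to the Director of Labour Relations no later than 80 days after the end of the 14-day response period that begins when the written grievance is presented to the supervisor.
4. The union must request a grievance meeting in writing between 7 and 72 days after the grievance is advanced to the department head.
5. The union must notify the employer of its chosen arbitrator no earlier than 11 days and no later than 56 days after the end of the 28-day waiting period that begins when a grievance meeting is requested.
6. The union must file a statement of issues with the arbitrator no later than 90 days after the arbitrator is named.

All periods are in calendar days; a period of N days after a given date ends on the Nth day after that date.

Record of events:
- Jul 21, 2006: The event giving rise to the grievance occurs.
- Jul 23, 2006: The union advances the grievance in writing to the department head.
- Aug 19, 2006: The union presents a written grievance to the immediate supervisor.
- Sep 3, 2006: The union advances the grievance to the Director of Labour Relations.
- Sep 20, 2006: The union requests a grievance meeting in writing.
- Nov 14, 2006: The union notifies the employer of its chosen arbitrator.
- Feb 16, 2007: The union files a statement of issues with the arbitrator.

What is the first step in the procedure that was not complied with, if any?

Step 6

Step 1: 36 days after Jul 21, 2006 (when the grieved event occurs) is Aug 26, 2006; Jul 23, 2006 is within that limit.
Step 2: the window is 12–56 days after Jul 23, 2006 (when the grievance is advanced to the department head), so Aug 4, 2006 through Sep 17, 2006; done Aug 19, 2006 — within the window.
Step 3: 80 days after Sep 2, 2006 (end of the 14-day response period, which began when the written grievance is presented to the supervisor on Aug 19, 2006) is Nov 21, 2006; Sep 3, 2006 is within that limit.
Step 4: the window is 7–72 days after Jul 23, 2006 (when the grievance is advanced to the department head), so Jul 30, 2006 through Oct 3, 2006; done Sep 20, 2006, which is between those dates.
Step 5: the window is 11–56 days after Oct 18, 2006 (end of the 28-day waiting period, which began when a grievance meeting is requested on Sep 20, 2006), so Oct 29, 2006 through Dec 13, 2006; done Nov 14, 2006, which is between those dates.
Step 6: 90 days after Nov 14, 2006 (when the arbitrator is named) is Feb 12, 2007; done Feb 16, 2007 — 4 days late.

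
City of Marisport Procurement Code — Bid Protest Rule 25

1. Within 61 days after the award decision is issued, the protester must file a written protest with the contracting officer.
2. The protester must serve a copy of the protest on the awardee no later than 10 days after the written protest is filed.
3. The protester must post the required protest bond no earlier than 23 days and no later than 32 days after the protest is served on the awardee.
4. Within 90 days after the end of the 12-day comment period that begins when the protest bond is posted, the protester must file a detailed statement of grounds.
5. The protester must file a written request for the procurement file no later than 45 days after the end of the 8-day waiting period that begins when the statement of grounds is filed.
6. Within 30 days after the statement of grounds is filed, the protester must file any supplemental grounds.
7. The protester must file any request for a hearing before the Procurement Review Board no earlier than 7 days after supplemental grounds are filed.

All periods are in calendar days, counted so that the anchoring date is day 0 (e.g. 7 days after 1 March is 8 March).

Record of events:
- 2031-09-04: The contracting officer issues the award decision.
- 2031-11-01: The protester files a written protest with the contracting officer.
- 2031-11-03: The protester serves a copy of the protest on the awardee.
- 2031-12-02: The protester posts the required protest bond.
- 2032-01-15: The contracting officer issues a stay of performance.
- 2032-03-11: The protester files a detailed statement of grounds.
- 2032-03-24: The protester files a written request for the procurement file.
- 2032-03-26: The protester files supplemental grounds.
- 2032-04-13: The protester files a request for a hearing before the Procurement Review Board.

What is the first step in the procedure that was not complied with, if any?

Step 1: 61 days after 2031-09-04 (when the award decision is issued) is 2031-11-04; done 2031-11-01 — timely.
Step 2: 10 days after 2031-11-01 (when the written protest is filed) is 2031-11-11; done 2031-11-03 — timely.
Step 3: the window is 23–32 days after 2031-11-03 (when the protest is served on the awardee), so 2031-11-26 through 2031-12-05; done 2031-12-02 — within the window.
Step 4: 90 days after 2031-12-14 (end of the 12-day comment period, which began when the protest bond is posted on 2031-12-02) is 2032-03-13; done 2032-03-11 — timely.
Step 5: 45 days after 2032-03-19 (end of the 8-day waiting period, which began when the statement of grounds is filed on 2032-03-11) is 2032-05-03; 2032-03-24 is within that limit.
Step 6: 30 days after 2032-03-11 (when the statement of grounds is filed) is 2032-04-10; done 2032-03-26 — timely.
Step 7: the earliest permitted date is 7 days after 2032-03-26 (when supplemental grounds are filed), i.e. 2032-04-02; done 2032-04-13 — permitted.

None — every step was satisfied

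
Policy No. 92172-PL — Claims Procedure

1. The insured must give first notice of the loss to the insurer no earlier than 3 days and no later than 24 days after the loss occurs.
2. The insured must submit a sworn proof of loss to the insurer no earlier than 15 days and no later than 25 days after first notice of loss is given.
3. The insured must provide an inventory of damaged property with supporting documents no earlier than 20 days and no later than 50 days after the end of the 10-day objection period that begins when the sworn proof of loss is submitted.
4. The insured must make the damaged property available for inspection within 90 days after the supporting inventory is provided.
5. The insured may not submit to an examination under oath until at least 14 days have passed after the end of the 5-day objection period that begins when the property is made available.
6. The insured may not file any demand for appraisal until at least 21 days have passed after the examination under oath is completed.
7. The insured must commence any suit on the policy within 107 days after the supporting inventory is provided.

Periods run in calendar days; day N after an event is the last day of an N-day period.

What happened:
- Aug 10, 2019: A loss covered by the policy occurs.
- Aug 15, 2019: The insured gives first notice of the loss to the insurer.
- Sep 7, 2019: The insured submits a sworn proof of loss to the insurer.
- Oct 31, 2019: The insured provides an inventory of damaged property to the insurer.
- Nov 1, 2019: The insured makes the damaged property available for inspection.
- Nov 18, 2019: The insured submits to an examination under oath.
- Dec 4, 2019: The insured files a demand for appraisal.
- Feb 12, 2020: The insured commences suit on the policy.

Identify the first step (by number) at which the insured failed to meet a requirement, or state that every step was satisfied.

Step 5

(1) the permitted window runs from Aug 10, 2019 + 3 = Aug 13, 2019 to Aug 10, 2019 + 24 = Sep 3, 2019; done Aug 15, 2019, which is between those dates.
(2) the permitted window runs from Aug 15, 2019 + 15 = Aug 30, 2019 to Aug 15, 2019 + 25 = Sep 9, 2019; done Sep 7, 2019 — within the window.
(3) the permitted window runs from Sep 17, 2019 + 20 = Oct 7, 2019 to Sep 17, 2019 + 50 = Nov 6, 2019; Oct 31, 2019 falls inside that range.
(4) due by Oct 31, 2019 + 90 days = Jan 29, 2020; completed Nov 1, 2019, before the deadline.
(5) permitted from Nov 6, 2019 + 14 days = Nov 20, 2019 onward; done Nov 18, 2019 — 2 days too early.
That is the first point of non-compliance.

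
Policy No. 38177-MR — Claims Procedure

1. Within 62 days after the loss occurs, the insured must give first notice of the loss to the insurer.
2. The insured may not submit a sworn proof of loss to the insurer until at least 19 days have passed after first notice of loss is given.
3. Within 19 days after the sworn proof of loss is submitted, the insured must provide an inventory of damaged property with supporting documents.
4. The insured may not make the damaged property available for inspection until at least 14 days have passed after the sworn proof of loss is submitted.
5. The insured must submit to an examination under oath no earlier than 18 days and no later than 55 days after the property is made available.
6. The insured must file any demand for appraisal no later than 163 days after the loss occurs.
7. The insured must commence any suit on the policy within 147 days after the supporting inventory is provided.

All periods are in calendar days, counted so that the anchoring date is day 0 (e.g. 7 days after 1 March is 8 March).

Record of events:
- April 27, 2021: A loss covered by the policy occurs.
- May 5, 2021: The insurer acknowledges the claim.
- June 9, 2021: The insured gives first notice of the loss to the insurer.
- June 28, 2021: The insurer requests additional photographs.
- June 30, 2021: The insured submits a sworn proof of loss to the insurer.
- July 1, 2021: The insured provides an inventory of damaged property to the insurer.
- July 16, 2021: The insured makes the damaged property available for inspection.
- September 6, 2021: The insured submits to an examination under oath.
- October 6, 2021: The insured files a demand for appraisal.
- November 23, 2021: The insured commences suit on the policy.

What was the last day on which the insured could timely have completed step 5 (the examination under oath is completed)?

September 9, 2021

Step 5 runs from July 16, 2021, when the property is made available. The window is 18–55 days after July 16, 2021; it closes on September 9, 2021.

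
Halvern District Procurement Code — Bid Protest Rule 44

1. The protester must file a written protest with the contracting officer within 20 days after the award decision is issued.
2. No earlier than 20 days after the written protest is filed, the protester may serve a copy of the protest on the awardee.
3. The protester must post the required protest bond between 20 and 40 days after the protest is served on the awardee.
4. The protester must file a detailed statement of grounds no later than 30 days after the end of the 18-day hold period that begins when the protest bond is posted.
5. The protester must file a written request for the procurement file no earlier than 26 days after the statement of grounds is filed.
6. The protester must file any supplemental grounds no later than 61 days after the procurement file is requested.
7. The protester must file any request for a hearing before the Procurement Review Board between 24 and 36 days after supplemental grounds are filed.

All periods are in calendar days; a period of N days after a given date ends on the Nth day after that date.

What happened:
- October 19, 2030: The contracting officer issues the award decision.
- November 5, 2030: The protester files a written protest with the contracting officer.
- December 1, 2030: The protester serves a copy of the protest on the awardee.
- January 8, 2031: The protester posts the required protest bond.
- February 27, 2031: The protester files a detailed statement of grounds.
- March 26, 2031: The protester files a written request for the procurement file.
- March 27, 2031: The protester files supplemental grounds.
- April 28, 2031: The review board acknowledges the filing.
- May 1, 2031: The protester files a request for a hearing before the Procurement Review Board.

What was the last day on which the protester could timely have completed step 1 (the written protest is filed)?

November 8, 2030

Step 1 runs from October 19, 2030, when the award decision is issued. 20 days after October 19, 2030 is November 8, 2030.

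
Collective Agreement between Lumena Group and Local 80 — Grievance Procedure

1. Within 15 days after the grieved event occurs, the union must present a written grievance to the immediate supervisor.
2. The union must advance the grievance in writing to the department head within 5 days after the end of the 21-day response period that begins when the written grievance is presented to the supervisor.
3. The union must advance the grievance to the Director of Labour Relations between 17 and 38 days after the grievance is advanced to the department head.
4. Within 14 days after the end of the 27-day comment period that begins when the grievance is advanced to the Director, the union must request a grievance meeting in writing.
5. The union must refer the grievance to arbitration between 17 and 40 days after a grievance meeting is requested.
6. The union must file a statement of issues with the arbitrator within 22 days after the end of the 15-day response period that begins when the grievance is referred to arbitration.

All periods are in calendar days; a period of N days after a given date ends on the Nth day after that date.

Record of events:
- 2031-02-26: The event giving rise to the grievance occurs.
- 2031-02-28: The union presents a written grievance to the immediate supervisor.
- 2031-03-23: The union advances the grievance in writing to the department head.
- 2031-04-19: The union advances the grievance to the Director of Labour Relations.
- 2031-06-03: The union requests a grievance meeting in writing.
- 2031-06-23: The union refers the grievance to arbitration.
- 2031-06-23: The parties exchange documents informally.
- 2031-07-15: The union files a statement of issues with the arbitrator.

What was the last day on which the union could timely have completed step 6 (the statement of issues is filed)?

2031-07-30

The grievance is referred to arbitration on 2031-06-23; the 15-day response period therefore ends 2031-07-08, and step 6 runs from that date. 22 days after 2031-07-08 is 2031-07-30.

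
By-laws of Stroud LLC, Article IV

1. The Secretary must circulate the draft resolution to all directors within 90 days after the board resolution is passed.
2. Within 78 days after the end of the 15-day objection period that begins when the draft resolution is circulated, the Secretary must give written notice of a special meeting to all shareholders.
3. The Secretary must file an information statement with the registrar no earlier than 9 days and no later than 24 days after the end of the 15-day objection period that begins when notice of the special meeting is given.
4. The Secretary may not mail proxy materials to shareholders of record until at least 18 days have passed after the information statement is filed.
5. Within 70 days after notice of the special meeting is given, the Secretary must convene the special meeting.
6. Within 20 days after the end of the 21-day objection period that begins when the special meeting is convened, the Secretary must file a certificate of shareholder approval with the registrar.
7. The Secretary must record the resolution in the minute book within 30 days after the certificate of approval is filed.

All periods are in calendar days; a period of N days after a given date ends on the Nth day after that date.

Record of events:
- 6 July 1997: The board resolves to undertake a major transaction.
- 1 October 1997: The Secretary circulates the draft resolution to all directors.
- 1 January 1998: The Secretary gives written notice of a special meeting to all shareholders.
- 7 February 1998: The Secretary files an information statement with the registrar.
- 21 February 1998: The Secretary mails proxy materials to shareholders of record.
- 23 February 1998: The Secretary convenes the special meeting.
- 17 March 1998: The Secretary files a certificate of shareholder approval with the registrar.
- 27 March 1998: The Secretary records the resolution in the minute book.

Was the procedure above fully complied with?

No

(1) due by 6 July 1997 + 90 days = 4 October 1997; completed 1 October 1997, before the deadline.
(2) due by 16 October 1997 + 78 days = 2 January 1998; 1 January 1998 is within that limit.
(3) the permitted window runs from 16 January 1998 + 9 = 25 January 1998 to 16 January 1998 + 24 = 9 February 1998; done 7 February 1998 — within the window.
(4) permitted from 7 February 1998 + 18 days = 25 February 1998 onward; done 21 February 1998 — 4 days too early.
That is the first point of non-compliance.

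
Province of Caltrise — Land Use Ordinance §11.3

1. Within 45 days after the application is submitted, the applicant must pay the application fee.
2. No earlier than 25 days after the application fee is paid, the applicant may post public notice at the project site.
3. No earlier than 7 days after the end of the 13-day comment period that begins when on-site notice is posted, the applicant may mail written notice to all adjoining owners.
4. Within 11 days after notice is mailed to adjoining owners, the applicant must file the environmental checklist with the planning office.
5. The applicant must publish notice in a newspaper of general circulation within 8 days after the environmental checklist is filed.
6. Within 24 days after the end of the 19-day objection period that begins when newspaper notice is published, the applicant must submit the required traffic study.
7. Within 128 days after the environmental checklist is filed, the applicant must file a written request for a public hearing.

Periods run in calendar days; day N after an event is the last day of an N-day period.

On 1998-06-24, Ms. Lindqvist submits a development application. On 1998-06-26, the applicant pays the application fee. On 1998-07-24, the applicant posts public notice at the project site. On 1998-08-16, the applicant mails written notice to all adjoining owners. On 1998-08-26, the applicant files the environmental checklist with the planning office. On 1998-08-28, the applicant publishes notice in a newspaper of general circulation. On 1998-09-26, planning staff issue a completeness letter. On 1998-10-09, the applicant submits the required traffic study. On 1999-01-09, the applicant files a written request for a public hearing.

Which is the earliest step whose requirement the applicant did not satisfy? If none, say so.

Step 7

(1) due by 1998-06-24 + 45 days = 1998-08-08; done 1998-06-26 — timely.
(2) permitted from 1998-06-26 + 25 days = 1998-07-21 onward; 1998-07-24 is on or after that date.
(3) permitted from 1998-08-06 + 7 days = 1998-08-13 onward; done 1998-08-16 — permitted.
(4) due by 1998-08-16 + 11 days = 1998-08-27; completed 1998-08-26, before the deadline.
(5) due by 1998-08-26 + 8 days = 1998-09-03; 1998-08-28 is within that limit.
(6) due by 1998-09-16 + 24 days = 1998-10-10; 1998-10-09 is within that limit.
(7) due by 1998-08-26 + 128 days = 1999-01-01; done 1999-01-09 — 8 days late.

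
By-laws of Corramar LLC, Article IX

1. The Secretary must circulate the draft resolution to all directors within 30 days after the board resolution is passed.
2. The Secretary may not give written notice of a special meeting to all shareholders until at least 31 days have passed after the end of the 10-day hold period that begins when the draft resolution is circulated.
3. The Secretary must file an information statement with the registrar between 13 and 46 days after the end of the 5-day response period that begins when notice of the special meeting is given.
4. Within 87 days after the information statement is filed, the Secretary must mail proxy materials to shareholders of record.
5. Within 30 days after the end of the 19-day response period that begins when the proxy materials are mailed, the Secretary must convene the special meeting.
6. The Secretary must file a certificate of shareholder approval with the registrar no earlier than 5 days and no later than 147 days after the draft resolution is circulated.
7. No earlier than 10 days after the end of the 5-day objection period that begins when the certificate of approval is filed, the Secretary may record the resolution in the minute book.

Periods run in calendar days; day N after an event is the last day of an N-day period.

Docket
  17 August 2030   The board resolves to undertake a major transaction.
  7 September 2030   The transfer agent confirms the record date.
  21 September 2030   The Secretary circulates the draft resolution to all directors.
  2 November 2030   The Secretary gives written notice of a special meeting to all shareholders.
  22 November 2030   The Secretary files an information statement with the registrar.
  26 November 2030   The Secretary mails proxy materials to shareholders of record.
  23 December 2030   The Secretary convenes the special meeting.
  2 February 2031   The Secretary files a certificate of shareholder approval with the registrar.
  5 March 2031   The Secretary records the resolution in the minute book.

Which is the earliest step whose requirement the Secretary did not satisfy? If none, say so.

Step 1 — counting 30 days from 17 August 2030 (when the board resolution is passed) gives a deadline of 16 September 2030; done 21 September 2030 — 5 days late.
The procedure was therefore not followed at step 1.

Step 1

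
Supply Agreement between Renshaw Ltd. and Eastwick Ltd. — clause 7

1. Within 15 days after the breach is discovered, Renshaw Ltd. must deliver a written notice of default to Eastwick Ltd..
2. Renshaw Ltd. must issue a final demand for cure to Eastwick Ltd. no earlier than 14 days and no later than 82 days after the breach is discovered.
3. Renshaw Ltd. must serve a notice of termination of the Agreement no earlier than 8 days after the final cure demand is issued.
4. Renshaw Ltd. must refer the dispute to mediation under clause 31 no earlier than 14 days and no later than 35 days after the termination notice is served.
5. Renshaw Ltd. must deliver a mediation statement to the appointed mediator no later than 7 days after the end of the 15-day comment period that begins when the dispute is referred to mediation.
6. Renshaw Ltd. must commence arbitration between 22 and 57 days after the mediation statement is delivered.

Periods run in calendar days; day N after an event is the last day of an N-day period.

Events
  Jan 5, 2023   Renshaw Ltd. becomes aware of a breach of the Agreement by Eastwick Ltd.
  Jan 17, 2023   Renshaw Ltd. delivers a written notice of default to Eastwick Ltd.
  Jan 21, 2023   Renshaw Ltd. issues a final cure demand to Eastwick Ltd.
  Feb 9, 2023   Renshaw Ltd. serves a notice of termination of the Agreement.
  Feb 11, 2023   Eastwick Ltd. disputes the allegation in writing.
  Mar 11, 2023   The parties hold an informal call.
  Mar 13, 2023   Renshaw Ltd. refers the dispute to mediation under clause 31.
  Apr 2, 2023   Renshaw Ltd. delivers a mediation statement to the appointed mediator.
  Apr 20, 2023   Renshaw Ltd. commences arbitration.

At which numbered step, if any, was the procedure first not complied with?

Step 1: 15 days after Jan 5, 2023 (when the breach is discovered) is Jan 20, 2023; done Jan 17, 2023 — timely.
Step 2: the window is 14–82 days after Jan 5, 2023 (when the breach is discovered), so Jan 19, 2023 through Mar 28, 2023; done Jan 21, 2023, which is between those dates.
Step 3: the earliest permitted date is 8 days after Jan 21, 2023 (when the final cure demand is issued), i.e. Jan 29, 2023; done Feb 9, 2023, after the minimum wait.
Step 4: the window is 14–35 days after Feb 9, 2023 (when the termination notice is served), so Feb 23, 2023 through Mar 16, 2023; done Mar 13, 2023, which is between those dates.
Step 5: 7 days after Mar 28, 2023 (end of the 15-day comment period, which began when the dispute is referred to mediation on Mar 13, 2023) is Apr 4, 2023; done Apr 2, 2023 — timely.
Step 6: the window is 22–57 days after Apr 2, 2023 (when the mediation statement is delivered), so Apr 24, 2023 through May 29, 2023; done Apr 20, 2023 — 4 days before the window opened.
The procedure was therefore not followed at step 6.

Step 6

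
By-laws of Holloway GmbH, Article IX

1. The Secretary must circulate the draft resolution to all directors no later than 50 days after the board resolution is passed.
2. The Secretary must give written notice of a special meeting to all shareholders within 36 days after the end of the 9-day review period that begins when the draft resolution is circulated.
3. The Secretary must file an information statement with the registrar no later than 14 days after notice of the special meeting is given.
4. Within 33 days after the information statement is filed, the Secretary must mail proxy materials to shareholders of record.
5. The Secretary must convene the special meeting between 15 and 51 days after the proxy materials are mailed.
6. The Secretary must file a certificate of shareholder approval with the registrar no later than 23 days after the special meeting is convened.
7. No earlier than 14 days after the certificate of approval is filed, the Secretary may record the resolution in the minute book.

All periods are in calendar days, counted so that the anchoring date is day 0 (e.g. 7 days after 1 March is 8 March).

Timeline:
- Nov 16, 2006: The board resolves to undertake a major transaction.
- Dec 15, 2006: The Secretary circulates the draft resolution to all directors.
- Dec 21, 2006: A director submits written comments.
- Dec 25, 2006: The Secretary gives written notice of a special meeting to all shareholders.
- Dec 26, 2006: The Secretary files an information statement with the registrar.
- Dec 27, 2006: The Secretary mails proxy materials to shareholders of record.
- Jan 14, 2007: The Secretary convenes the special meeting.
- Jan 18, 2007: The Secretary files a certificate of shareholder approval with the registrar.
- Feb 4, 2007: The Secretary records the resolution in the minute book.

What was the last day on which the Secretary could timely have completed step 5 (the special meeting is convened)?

Step 5 runs from Dec 27, 2006, when the proxy materials are mailed. The window is 15–51 days after Dec 27, 2006; it closes on Feb 16, 2007.

Feb 16, 2007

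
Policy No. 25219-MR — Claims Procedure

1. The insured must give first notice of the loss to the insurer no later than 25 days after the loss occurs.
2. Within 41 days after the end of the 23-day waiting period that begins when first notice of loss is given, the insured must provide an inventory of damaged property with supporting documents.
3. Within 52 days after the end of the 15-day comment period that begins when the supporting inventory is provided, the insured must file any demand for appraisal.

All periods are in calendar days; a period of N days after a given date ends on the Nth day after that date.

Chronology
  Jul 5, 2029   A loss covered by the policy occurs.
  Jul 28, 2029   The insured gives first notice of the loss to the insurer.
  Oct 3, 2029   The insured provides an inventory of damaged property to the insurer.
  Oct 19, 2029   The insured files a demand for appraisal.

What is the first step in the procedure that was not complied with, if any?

Step 2

Step 1: 25 days after Jul 5, 2029 (when the loss occurs) is Jul 30, 2029; Jul 28, 2029 is within that limit.
Step 2: 41 days after Aug 20, 2029 (end of the 23-day waiting period, which began when first notice of loss is given on Jul 28, 2029) is Sep 30, 2029; done Oct 3, 2029 — 3 days late.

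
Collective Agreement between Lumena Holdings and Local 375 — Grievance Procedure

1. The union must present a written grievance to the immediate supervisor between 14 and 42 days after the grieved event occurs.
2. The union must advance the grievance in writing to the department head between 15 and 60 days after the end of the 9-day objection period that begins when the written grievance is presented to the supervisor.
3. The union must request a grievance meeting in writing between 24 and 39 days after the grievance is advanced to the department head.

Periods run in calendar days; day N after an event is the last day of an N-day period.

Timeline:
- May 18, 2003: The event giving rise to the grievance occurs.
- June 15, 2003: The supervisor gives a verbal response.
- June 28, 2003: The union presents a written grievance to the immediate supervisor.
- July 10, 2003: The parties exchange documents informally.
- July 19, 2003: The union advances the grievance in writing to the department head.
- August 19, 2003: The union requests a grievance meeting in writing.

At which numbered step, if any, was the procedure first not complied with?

Step 1 — 14 and 42 days from May 18, 2003 (when the grieved event occurs) are June 1, 2003 and June 29, 2003 respectively; June 28, 2003 falls inside that range.
Step 2 — 15 and 60 days from July 7, 2003 (end of the 9-day objection period, which began when the written grievance is presented to the supervisor on June 28, 2003) are July 22, 2003 and September 5, 2003 respectively; July 19, 2003 is 3 days too early.

Step 2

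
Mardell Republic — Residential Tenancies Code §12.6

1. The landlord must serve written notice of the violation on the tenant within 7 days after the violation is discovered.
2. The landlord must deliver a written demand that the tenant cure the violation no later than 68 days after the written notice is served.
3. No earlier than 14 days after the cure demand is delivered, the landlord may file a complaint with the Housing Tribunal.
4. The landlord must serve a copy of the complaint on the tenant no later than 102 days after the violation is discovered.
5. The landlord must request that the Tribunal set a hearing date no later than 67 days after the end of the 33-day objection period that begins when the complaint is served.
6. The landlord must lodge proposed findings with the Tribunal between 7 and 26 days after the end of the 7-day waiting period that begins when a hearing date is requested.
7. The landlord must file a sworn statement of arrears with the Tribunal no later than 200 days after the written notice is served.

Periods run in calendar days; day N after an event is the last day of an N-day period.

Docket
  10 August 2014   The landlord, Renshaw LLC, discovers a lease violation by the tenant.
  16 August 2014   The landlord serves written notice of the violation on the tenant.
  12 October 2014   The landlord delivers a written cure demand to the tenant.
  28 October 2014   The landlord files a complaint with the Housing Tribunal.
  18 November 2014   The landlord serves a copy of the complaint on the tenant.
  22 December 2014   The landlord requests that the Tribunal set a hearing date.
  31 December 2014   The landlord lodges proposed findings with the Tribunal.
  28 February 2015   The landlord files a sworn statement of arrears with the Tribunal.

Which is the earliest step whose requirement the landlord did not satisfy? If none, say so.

Step 6

Step 1 — counting 7 days from 10 August 2014 (when the violation is discovered) gives a deadline of 17 August 2014; done 16 August 2014 — timely.
Step 2 — counting 68 days from 16 August 2014 (when the written notice is served) gives a deadline of 23 October 2014; 12 October 2014 is within that limit.
Step 3 — must wait 14 days from 12 October 2014 (when the cure demand is delivered), so not before 26 October 2014; done 28 October 2014, after the minimum wait.
Step 4 — counting 102 days from 10 August 2014 (when the violation is discovered) gives a deadline of 20 November 2014; completed 18 November 2014, before the deadline.
Step 5 — counting 67 days from 21 December 2014 (end of the 33-day objection period, which began when the complaint is served on 18 November 2014) gives a deadline of 26 February 2015; completed 22 December 2014, before the deadline.
Step 6 — 7 and 26 days from 29 December 2014 (end of the 7-day waiting period, which began when a hearing date is requested on 22 December 2014) are 5 January 2015 and 24 January 2015 respectively; 31 December 2014 is 5 days too early.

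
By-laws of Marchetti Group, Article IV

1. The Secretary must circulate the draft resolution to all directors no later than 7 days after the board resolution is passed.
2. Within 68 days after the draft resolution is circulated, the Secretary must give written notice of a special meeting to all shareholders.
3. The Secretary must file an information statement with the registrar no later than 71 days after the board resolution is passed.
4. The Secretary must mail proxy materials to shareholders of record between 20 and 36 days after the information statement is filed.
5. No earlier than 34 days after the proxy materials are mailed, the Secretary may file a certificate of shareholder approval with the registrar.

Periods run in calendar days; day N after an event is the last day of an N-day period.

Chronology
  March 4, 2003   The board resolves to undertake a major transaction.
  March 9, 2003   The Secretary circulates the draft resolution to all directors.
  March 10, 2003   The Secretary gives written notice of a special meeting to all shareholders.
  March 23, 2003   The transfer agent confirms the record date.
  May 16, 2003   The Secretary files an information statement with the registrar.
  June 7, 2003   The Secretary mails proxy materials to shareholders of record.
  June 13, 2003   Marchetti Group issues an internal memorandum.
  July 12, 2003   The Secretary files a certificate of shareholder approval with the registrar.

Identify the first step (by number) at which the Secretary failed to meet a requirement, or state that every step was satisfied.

Step 3

(1) due by March 4, 2003 + 7 days = March 11, 2003; done March 9, 2003 — timely.
(2) due by March 9, 2003 + 68 days = May 16, 2003; March 10, 2003 is within that limit.
(3) due by March 4, 2003 + 71 days = May 14, 2003; May 16, 2003 misses that deadline by 2 days.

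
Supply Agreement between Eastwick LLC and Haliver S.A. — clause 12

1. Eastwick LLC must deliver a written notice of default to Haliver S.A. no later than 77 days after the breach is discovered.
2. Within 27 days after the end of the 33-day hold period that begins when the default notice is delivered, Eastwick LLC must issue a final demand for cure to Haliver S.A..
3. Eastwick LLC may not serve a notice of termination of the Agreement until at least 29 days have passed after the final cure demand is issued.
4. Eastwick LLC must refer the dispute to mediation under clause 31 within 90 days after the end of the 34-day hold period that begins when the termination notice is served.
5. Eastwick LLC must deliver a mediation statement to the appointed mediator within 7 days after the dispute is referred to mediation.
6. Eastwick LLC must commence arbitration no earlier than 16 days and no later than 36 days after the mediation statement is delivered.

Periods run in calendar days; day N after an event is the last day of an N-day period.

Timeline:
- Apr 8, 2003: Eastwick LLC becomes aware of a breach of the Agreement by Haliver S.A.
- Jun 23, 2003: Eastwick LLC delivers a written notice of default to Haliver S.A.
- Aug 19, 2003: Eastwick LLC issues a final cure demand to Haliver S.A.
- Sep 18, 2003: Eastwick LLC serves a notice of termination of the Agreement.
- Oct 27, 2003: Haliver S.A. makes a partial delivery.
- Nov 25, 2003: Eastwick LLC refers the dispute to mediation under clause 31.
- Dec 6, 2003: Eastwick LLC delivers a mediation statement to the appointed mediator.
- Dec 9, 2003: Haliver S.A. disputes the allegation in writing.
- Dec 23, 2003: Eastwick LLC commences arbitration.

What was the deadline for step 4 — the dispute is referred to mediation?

The termination notice is served on Sep 18, 2003; the 34-day hold period therefore ends Oct 22, 2003, and step 4 runs from that date. 90 days after Oct 22, 2003 is Jan 20, 2004.

Jan 20, 2004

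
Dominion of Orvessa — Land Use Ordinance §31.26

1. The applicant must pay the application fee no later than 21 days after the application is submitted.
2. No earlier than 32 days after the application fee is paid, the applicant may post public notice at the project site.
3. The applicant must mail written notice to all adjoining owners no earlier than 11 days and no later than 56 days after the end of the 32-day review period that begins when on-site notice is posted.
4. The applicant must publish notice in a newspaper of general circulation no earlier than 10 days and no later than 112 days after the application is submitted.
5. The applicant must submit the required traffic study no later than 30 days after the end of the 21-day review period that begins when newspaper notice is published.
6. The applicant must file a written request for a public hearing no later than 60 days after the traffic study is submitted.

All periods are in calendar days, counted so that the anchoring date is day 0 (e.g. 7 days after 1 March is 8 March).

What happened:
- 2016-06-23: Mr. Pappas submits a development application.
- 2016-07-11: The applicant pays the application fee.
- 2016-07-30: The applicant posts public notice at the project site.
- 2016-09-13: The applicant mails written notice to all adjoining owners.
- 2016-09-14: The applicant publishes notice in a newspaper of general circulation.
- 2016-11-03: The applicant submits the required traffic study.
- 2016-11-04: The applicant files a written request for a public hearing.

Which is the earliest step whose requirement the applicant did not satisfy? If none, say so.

Step 2

Step 1 — counting 21 days from 2016-06-23 (when the application is submitted) gives a deadline of 2016-07-14; 2016-07-11 is within that limit.
Step 2 — must wait 32 days from 2016-07-11 (when the application fee is paid), so not before 2016-08-12; acted on 2016-07-30, 13 days prematurely.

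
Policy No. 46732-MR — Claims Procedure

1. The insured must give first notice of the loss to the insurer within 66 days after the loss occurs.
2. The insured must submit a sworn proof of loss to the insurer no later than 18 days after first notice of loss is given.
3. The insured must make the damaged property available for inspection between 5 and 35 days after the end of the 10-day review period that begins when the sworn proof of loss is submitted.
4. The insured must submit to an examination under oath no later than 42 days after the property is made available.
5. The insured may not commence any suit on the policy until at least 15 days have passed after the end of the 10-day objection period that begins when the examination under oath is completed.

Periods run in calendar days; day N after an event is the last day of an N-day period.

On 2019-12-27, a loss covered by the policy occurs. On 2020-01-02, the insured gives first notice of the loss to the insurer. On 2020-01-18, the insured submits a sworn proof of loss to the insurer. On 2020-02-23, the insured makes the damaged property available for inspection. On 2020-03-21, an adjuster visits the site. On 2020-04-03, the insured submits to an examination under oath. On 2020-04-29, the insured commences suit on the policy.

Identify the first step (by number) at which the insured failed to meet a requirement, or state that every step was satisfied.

(1) due by 2019-12-27 + 66 days = 2020-03-02; completed 2020-01-02, before the deadline.
(2) due by 2020-01-02 + 18 days = 2020-01-20; done 2020-01-18 — timely.
(3) the permitted window runs from 2020-01-28 + 5 = 2020-02-02 to 2020-01-28 + 35 = 2020-03-03; done 2020-02-23, which is between those dates.
(4) due by 2020-02-23 + 42 days = 2020-04-05; completed 2020-04-03, before the deadline.
(5) permitted from 2020-04-13 + 15 days = 2020-04-28 onward; 2020-04-29 is on or after that date.

None — every step was satisfied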